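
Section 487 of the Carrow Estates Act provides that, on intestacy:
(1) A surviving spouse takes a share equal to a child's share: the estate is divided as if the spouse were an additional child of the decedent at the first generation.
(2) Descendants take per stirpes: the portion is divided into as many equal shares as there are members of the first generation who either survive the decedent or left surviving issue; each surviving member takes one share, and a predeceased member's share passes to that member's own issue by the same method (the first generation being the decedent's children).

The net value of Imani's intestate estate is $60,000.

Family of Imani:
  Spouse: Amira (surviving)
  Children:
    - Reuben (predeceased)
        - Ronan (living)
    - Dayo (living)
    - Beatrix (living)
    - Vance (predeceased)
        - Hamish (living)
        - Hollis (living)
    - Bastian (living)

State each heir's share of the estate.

The spouse counts as an additional share at the children's level, so there are 6 primary shares of $10,000. Amira takes one such share ($10,000).
The children's combined portion ($50,000) is divided into 5 shares of $10,000: Dayo, Beatrix, and Bastian each take $10,000; Reuben's $10,000 share passes to Reuben's issue; Vance's $10,000 share passes to Vance's issue.
Reuben's share ($10,000) passes entirely to Ronan.
Vance's share ($10,000) is divided into 2 shares of $5,000: Hamish and Hollis each take $5,000.

Amira: $10,000; Ronan: $10,000; Dayo: $10,000; Beatrix: $10,000; Hamish: $5,000; Hollis: $5,000; Bastian: $10,000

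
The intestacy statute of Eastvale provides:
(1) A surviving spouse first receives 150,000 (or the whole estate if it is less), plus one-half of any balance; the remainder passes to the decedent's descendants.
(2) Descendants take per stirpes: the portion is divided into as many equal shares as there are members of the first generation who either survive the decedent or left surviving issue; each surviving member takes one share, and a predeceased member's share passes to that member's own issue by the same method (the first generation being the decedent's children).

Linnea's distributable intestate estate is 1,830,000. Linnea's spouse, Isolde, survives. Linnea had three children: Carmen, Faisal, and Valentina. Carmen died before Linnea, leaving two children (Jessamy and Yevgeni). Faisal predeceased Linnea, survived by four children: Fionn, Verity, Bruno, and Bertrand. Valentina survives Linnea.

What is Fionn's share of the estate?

Fionn receives 70,000.

Isolde first takes 150,000, leaving a balance of 1,680,000. Isolde then takes one-half of the balance (840,000), for a total of 990,000. The remaining 840,000 passes to the descendants.
The descendants' portion (840,000) is divided into 3 shares of 280,000: Valentina takes 280,000; Carmen's 280,000 share passes to Carmen's issue; Faisal's 280,000 share passes to Faisal's issue.
Carmen's share (280,000) is divided into 2 shares of 140,000: Jessamy and Yevgeni each take 140,000.
Faisal's share (280,000) is divided into 4 shares of 70,000: Fionn, Verity, Bruno, and Bertrand each take 70,000.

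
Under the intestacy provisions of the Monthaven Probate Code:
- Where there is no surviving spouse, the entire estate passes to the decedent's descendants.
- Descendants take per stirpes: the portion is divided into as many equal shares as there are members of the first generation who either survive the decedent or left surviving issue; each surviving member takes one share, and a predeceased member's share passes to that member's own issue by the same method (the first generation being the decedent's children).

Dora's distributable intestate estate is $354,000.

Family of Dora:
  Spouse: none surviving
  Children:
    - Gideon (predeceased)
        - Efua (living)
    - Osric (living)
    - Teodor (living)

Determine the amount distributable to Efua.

The entire $354,000 passes to the descendants.
That amount ($354,000) is divided into 3 shares of $118,000: Osric and Teodor each take $118,000; Gideon's $118,000 share passes to Gideon's issue.
Gideon's share ($118,000) passes entirely to Efua.

Efua receives $118,000.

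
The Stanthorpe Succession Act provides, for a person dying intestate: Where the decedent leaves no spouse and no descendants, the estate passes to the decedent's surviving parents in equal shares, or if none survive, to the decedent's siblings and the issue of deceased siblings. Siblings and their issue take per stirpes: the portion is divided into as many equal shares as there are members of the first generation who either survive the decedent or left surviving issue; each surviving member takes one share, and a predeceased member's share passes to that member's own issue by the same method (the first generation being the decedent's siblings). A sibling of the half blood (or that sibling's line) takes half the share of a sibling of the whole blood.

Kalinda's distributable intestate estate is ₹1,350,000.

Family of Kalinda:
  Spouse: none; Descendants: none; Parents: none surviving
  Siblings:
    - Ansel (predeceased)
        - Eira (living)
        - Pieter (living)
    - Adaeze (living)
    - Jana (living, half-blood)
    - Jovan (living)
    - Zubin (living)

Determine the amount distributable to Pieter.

The entire ₹1,350,000 passes to the siblings and their issue.
Counting each half-blood sibling's line as half a unit, there are 9/2 units in ₹1,350,000, so one unit is ₹300,000. Whole-blood lines (Ansel, Adaeze, Jovan, and Zubin) take ₹300,000 each; half-blood lines (Jana) take ₹150,000 each.
Ansel's share (₹300,000) is divided into 2 shares of ₹150,000: Eira and Pieter each take ₹150,000.

Pieter receives ₹150,000.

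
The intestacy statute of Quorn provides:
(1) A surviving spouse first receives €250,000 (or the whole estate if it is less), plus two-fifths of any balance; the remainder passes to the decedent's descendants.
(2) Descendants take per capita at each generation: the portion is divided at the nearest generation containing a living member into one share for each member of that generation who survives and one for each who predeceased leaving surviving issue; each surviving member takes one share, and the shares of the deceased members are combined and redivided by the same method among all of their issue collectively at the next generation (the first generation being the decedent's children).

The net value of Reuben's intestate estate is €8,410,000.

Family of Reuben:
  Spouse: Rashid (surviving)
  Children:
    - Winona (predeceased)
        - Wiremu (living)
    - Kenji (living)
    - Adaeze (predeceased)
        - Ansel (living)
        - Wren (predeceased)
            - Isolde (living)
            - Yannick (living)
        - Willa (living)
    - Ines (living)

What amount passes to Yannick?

Yannick receives €306,000.

Rashid first takes €250,000, leaving a balance of €8,160,000. Rashid then takes two-fifths of the balance (€3,264,000), for a total of €3,514,000. The remaining €4,896,000 passes to the descendants.
The descendants' portion (€4,896,000) is divided at the children's generation into 4 shares of €1,224,000. Kenji and Ines each take €1,224,000. The 2 shares of the deceased (Winona and Adaeze) are combined into a pool of €2,448,000.
That pool (€2,448,000) is divided at the grandchildren's generation into 4 shares of €612,000. Wiremu, Ansel, and Willa each take €612,000. The remaining share for the deceased Wren (€612,000) is carried to the next generation.
That pool (€612,000) is divided at the great-grandchildren's generation equally among Isolde and Yannick: €306,000 each.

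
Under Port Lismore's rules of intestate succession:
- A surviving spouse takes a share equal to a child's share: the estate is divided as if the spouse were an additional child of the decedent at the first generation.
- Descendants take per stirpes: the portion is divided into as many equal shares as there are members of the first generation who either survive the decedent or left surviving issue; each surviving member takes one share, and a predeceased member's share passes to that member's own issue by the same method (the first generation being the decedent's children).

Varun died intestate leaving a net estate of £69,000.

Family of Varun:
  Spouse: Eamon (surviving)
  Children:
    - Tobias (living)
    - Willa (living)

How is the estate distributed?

Eamon: £23,000; Tobias: £23,000; Willa: £23,000

The spouse counts as an additional share at the children's level, so there are 3 primary shares of £23,000. Eamon takes one such share (£23,000).
The children's combined portion (£46,000) is divided into 2 shares of £23,000: Tobias and Willa each take £23,000.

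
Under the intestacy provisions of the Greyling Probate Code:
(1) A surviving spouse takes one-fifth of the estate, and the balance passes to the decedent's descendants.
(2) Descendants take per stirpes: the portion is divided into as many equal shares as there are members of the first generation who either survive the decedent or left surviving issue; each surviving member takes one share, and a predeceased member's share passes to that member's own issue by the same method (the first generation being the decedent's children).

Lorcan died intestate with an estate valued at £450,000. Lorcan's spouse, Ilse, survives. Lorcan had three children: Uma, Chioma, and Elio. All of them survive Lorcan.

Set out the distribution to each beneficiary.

Ilse: £90,000; Uma: £120,000; Chioma: £120,000; Elio: £120,000

Ilse takes one-fifth of £450,000 = £90,000. The remaining £360,000 passes to the descendants.
The descendants' portion (£360,000) is divided into 3 shares of £120,000: Uma, Chioma, and Elio each take £120,000.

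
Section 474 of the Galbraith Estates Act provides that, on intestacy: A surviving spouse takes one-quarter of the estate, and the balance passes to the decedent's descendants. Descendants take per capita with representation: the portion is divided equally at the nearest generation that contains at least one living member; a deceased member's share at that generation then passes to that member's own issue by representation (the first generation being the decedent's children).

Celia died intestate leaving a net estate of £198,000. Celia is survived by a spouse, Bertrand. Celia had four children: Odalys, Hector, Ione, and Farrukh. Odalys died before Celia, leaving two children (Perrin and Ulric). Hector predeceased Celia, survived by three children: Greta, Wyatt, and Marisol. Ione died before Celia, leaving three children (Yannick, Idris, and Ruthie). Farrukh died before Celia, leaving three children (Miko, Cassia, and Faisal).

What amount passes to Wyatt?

Wyatt receives £13,500.

Bertrand takes one-quarter of £198,000 = £49,500. The remaining £148,500 passes to the descendants.
No child survives, so the initial division is made at the grandchildren's generation.
The descendants' portion (£148,500) is divided into 11 shares of £13,500: Perrin, Ulric, Greta, Wyatt, Marisol, Yannick, Idris, Ruthie, Miko, Cassia, and Faisal each take £13,500.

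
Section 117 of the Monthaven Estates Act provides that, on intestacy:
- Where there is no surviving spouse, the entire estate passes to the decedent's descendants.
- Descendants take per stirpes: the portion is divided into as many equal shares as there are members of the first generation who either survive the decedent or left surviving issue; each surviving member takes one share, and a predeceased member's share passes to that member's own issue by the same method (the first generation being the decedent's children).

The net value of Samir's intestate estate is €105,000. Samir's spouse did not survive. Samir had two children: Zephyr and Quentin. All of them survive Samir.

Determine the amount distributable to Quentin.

The entire €105,000 passes to the descendants.
That amount (€105,000) is divided into 2 shares of €52,500: Zephyr and Quentin each take €52,500.

Quentin receives €52,500.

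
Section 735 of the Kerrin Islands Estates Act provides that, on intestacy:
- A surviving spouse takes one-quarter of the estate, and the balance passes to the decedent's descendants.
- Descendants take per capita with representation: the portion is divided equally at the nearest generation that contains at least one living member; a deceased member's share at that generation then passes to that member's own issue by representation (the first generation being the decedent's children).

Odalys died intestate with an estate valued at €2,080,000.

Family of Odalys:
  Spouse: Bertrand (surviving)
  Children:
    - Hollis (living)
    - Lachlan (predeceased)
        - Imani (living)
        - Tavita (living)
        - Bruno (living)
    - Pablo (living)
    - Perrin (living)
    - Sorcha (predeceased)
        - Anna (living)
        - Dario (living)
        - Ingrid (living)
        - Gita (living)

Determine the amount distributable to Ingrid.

Ingrid receives €78,000.

Bertrand takes one-quarter of €2,080,000 = €520,000. The remaining €1,560,000 passes to the descendants.
The descendants' portion (€1,560,000) is divided into 5 shares of €312,000: Hollis, Pablo, and Perrin each take €312,000; Lachlan's €312,000 share passes to Lachlan's issue; Sorcha's €312,000 share passes to Sorcha's issue.
Lachlan's share (€312,000) is divided into 3 shares of €104,000: Imani, Tavita, and Bruno each take €104,000.
Sorcha's share (€312,000) is divided into 4 shares of €78,000: Anna, Dario, Ingrid, and Gita each take €78,000.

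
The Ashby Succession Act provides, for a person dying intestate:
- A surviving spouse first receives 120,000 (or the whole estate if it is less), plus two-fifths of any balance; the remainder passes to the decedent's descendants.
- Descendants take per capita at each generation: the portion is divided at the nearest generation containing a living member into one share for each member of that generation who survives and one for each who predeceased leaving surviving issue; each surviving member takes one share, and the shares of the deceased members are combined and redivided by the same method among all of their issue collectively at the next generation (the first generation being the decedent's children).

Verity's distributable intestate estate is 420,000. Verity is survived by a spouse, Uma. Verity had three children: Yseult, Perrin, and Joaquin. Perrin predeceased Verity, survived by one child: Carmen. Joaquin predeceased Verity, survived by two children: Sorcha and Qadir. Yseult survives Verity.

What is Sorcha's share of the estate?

Uma first takes 120,000, leaving a balance of 300,000. Uma then takes two-fifths of the balance (120,000), for a total of 240,000. The remaining 180,000 passes to the descendants.
The descendants' portion (180,000) is divided at the children's generation into 3 shares of 60,000. Yseult takes 60,000. The 2 shares of the deceased (Perrin and Joaquin) are combined into a pool of 120,000.
That pool (120,000) is divided at the grandchildren's generation equally among Carmen, Sorcha, and Qadir: 40,000 each.

Sorcha receives 40,000.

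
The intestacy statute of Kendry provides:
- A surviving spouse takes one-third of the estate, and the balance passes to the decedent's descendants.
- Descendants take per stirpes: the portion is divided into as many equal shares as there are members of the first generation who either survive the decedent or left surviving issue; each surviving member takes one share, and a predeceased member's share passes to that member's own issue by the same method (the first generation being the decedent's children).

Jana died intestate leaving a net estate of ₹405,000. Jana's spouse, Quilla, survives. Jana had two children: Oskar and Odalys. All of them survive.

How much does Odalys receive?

Quilla takes one-third of ₹405,000 = ₹135,000. The remaining ₹270,000 passes to the descendants.
The descendants' portion (₹270,000) is divided into 2 shares of ₹135,000: Oskar and Odalys each take ₹135,000.

Odalys receives ₹135,000.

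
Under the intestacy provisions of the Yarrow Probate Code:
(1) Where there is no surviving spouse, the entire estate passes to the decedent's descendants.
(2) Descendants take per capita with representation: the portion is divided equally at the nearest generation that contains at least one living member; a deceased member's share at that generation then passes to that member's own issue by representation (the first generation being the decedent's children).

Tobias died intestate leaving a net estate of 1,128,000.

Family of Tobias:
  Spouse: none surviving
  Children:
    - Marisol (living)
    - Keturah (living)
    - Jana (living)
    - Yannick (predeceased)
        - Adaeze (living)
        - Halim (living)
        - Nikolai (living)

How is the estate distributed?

The entire 1,128,000 passes to the descendants.
That amount (1,128,000) is divided into 4 shares of 282,000: Marisol, Keturah, and Jana each take 282,000; Yannick's 282,000 share passes to Yannick's issue.
Yannick's share (282,000) is divided into 3 shares of 94,000: Adaeze, Halim, and Nikolai each take 94,000.

Marisol: 282,000; Keturah: 282,000; Jana: 282,000; Adaeze: 94,000; Halim: 94,000; Nikolai: 94,000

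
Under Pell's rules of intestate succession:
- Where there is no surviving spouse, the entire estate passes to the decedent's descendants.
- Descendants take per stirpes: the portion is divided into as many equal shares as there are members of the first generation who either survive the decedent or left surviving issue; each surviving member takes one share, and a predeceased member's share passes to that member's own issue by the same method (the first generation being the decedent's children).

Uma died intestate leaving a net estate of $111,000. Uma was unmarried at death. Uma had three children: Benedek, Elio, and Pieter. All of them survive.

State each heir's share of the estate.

Benedek: $37,000; Elio: $37,000; Pieter: $37,000

The entire $111,000 passes to the descendants.
That amount ($111,000) is divided into 3 shares of $37,000: Benedek, Elio, and Pieter each take $37,000.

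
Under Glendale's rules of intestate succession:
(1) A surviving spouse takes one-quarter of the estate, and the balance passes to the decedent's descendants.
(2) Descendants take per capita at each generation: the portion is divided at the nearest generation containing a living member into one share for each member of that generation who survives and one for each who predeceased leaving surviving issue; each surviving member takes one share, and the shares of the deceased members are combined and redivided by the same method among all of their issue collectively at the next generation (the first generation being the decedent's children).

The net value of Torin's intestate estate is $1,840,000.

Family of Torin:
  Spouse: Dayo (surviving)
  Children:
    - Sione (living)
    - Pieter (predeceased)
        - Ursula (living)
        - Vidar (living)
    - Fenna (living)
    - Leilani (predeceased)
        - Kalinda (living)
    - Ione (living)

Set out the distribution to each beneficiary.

Dayo: $460,000; Sione: $276,000; Ursula: $184,000; Vidar: $184,000; Fenna: $276,000; Kalinda: $184,000; Ione: $276,000

Dayo takes one-quarter of $1,840,000 = $460,000. The remaining $1,380,000 passes to the descendants.
The descendants' portion ($1,380,000) is divided at the children's generation into 5 shares of $276,000. Sione, Fenna, and Ione each take $276,000. The 2 shares of the deceased (Pieter and Leilani) are combined into a pool of $552,000.
That pool ($552,000) is divided at the grandchildren's generation equally among Ursula, Vidar, and Kalinda: $184,000 each.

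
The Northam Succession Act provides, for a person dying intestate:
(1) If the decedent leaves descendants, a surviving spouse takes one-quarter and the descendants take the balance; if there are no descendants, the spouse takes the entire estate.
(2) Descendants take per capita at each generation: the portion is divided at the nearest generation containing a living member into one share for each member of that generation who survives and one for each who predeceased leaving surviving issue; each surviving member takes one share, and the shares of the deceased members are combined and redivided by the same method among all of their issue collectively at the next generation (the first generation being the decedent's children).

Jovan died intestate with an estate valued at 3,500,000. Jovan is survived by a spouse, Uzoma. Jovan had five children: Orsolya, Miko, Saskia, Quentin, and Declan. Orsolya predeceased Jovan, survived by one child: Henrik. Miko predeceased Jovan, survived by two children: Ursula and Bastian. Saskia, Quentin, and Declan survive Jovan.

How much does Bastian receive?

Uzoma takes one-quarter of 3,500,000 = 875,000. The remaining 2,625,000 passes to the descendants.
The descendants' portion (2,625,000) is divided at the children's generation into 5 shares of 525,000. Saskia, Quentin, and Declan each take 525,000. The 2 shares of the deceased (Orsolya and Miko) are combined into a pool of 1,050,000.
That pool (1,050,000) is divided at the grandchildren's generation equally among Henrik, Ursula, and Bastian: 350,000 each.

Bastian receives 350,000.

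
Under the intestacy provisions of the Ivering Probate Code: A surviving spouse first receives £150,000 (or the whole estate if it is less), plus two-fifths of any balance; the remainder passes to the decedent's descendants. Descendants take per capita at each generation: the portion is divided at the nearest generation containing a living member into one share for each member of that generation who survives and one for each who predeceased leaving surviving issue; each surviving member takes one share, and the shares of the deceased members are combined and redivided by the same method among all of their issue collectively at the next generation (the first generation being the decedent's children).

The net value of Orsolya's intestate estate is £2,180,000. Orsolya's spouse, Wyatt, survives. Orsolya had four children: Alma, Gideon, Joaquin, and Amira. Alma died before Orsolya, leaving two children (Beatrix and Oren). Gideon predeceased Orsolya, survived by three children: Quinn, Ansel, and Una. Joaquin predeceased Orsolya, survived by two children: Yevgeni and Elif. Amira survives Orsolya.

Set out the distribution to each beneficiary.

Wyatt first takes £150,000, leaving a balance of £2,030,000. Wyatt then takes two-fifths of the balance (£812,000), for a total of £962,000. The remaining £1,218,000 passes to the descendants.
The descendants' portion (£1,218,000) is divided at the children's generation into 4 shares of £304,500. Amira takes £304,500. The 3 shares of the deceased (Alma, Gideon, and Joaquin) are combined into a pool of £913,500.
That pool (£913,500) is divided at the grandchildren's generation equally among Beatrix, Oren, Quinn, Ansel, Una, Yevgeni, and Elif: £130,500 each.

Wyatt: £962,000; Beatrix: £130,500; Oren: £130,500; Quinn: £130,500; Ansel: £130,500; Una: £130,500; Yevgeni: £130,500; Elif: £130,500; Amira: £304,500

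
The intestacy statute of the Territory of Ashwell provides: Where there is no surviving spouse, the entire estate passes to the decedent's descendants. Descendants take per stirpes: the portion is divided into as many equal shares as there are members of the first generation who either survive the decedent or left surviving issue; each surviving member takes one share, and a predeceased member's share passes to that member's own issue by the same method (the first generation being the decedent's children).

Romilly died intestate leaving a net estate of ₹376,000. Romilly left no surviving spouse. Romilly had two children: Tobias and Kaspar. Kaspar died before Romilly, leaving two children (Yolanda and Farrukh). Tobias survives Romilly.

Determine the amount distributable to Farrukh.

Farrukh receives ₹94,000.

The entire ₹376,000 passes to the descendants.
That amount (₹376,000) is divided into 2 shares of ₹188,000: Tobias takes ₹188,000; Kaspar's ₹188,000 share passes to Kaspar's issue.
Kaspar's share (₹188,000) is divided into 2 shares of ₹94,000: Yolanda and Farrukh each take ₹94,000.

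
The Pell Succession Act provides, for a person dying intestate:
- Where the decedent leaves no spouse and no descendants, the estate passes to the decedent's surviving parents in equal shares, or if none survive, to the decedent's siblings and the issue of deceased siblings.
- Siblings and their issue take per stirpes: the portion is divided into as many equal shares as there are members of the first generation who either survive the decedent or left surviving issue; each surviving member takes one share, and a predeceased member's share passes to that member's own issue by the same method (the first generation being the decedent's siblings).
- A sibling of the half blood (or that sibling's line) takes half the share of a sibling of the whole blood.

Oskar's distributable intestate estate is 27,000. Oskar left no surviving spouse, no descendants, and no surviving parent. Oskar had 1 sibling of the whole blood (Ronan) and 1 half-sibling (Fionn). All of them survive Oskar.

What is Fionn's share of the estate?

The entire 27,000 passes to the siblings and their issue.
Counting each half-blood sibling's line as half a unit, there are 3/2 units in 27,000, so one unit is 18,000. Whole-blood lines (Ronan) take 18,000 each; half-blood lines (Fionn) take 9,000 each.

Fionn receives 9,000.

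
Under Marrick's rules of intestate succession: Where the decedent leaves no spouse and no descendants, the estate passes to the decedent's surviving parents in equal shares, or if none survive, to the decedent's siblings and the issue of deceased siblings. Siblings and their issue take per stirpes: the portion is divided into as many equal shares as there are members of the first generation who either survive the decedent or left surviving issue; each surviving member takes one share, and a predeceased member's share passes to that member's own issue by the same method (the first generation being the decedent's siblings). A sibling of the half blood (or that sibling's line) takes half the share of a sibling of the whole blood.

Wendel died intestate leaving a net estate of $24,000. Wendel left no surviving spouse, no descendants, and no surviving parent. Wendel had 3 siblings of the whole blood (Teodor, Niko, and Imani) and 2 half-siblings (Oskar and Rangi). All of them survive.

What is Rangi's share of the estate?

Rangi receives $3,000.

The entire $24,000 passes to the siblings and their issue.
Counting each half-blood sibling's line as half a unit, there are 4 units in $24,000, so one unit is $6,000. Whole-blood lines (Teodor, Niko, and Imani) take $6,000 each; half-blood lines (Oskar and Rangi) take $3,000 each.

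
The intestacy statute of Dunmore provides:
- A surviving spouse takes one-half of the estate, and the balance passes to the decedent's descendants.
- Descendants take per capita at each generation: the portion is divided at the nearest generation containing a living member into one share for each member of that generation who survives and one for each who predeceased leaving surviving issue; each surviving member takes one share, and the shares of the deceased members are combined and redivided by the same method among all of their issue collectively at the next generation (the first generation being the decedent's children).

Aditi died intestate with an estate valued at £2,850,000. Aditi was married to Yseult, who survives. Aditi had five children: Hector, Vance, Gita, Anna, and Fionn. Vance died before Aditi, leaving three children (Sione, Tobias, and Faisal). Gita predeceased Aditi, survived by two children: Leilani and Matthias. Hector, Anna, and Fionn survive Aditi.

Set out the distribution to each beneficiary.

Yseult takes one-half of £2,850,000 = £1,425,000. The remaining £1,425,000 passes to the descendants.
The descendants' portion (£1,425,000) is divided at the children's generation into 5 shares of £285,000. Hector, Anna, and Fionn each take £285,000. The 2 shares of the deceased (Vance and Gita) are combined into a pool of £570,000.
That pool (£570,000) is divided at the grandchildren's generation equally among Sione, Tobias, Faisal, Leilani, and Matthias: £114,000 each.

Yseult: £1,425,000; Hector: £285,000; Sione: £114,000; Tobias: £114,000; Faisal: £114,000; Leilani: £114,000; Matthias: £114,000; Anna: £285,000; Fionn: £285,000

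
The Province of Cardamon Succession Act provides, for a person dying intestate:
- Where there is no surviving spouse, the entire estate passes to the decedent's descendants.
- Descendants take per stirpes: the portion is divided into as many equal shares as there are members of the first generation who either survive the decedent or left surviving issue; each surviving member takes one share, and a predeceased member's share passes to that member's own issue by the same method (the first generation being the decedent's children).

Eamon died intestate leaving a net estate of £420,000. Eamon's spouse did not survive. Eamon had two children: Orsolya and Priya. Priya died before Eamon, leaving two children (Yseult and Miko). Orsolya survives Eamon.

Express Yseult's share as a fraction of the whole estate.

Yseult receives 1/4 of the estate.

The entire £420,000 passes to the descendants.
That amount (£420,000) is divided into 2 shares of £210,000: Orsolya takes £210,000; Priya's £210,000 share passes to Priya's issue.
Priya's share (£210,000) is divided into 2 shares of £105,000: Yseult and Miko each take £105,000.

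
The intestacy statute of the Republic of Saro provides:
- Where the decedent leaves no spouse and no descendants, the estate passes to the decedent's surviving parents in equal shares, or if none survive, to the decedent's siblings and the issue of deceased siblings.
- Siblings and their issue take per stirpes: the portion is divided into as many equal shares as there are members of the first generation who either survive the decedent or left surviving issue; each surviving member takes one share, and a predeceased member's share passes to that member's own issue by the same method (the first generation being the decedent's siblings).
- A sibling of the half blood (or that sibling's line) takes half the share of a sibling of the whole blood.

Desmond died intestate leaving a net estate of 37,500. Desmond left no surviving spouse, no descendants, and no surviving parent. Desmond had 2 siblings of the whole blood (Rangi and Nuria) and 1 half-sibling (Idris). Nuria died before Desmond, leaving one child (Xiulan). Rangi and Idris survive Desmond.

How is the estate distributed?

Rangi: 15,000; Xiulan: 15,000; Idris: 7,500

The entire 37,500 passes to the siblings and their issue.
Counting each half-blood sibling's line as half a unit, there are 5/2 units in 37,500, so one unit is 15,000. Whole-blood lines (Rangi and Nuria) take 15,000 each; half-blood lines (Idris) take 7,500 each.
Nuria's share (15,000) passes entirely to Xiulan.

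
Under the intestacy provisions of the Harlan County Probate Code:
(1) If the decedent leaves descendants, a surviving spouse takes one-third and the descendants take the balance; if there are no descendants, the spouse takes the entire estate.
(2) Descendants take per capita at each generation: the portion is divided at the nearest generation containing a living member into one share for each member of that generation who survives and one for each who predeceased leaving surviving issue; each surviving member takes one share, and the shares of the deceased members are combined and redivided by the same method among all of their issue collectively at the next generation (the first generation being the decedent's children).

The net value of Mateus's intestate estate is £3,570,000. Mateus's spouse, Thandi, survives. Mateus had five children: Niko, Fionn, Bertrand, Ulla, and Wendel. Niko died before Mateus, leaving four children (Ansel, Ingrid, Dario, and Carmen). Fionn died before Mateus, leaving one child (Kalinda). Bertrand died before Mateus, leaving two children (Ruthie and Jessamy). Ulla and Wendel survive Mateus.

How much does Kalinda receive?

Kalinda receives £204,000.

Thandi takes one-third of £3,570,000 = £1,190,000. The remaining £2,380,000 passes to the descendants.
The descendants' portion (£2,380,000) is divided at the children's generation into 5 shares of £476,000. Ulla and Wendel each take £476,000. The 3 shares of the deceased (Niko, Fionn, and Bertrand) are combined into a pool of £1,428,000.
That pool (£1,428,000) is divided at the grandchildren's generation equally among Ansel, Ingrid, Dario, Carmen, Kalinda, Ruthie, and Jessamy: £204,000 each.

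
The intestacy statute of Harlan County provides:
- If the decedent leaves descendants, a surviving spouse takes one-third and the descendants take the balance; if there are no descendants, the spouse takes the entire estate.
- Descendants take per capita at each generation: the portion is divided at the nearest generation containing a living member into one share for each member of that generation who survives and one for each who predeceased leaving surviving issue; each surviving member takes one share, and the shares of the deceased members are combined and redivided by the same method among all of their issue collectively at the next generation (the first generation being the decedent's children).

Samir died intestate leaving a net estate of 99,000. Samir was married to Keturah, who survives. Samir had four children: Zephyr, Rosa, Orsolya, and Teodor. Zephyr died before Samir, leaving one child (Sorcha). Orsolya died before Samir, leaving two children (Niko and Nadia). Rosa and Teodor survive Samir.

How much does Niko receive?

Keturah takes one-third of 99,000 = 33,000. The remaining 66,000 passes to the descendants.
The descendants' portion (66,000) is divided at the children's generation into 4 shares of 16,500. Rosa and Teodor each take 16,500. The 2 shares of the deceased (Zephyr and Orsolya) are combined into a pool of 33,000.
That pool (33,000) is divided at the grandchildren's generation equally among Sorcha, Niko, and Nadia: 11,000 each.

Niko receives 11,000.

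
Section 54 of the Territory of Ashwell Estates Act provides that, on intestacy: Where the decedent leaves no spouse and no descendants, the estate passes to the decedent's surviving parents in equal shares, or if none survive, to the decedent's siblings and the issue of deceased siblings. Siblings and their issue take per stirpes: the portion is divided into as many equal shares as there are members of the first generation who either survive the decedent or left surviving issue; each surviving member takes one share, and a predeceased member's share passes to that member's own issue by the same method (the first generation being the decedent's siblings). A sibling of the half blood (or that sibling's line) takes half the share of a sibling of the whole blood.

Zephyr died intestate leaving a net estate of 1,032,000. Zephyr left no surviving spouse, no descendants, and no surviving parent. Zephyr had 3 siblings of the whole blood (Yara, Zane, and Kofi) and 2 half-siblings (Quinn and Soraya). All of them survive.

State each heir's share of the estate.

Yara: 258,000; Quinn: 129,000; Soraya: 129,000; Zane: 258,000; Kofi: 258,000

The entire 1,032,000 passes to the siblings and their issue.
Counting each half-blood sibling's line as half a unit, there are 4 units in 1,032,000, so one unit is 258,000. Whole-blood lines (Yara, Zane, and Kofi) take 258,000 each; half-blood lines (Quinn and Soraya) take 129,000 each.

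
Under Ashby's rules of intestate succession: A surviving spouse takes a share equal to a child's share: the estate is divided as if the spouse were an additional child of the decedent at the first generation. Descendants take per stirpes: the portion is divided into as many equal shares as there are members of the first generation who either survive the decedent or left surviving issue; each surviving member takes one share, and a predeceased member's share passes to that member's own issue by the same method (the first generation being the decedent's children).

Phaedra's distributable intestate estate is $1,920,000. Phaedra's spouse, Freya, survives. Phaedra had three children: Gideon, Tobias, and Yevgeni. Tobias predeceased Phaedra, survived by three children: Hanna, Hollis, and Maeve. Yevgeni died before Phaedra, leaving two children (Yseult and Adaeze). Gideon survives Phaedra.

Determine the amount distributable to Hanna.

The spouse counts as an additional share at the children's level, so there are 4 primary shares of $480,000. Freya takes one such share ($480,000).
The children's combined portion ($1,440,000) is divided into 3 shares of $480,000: Gideon takes $480,000; Tobias's $480,000 share passes to Tobias's issue; Yevgeni's $480,000 share passes to Yevgeni's issue.
Tobias's share ($480,000) is divided into 3 shares of $160,000: Hanna, Hollis, and Maeve each take $160,000.
Yevgeni's share ($480,000) is divided into 2 shares of $240,000: Yseult and Adaeze each take $240,000.

Hanna receives $160,000.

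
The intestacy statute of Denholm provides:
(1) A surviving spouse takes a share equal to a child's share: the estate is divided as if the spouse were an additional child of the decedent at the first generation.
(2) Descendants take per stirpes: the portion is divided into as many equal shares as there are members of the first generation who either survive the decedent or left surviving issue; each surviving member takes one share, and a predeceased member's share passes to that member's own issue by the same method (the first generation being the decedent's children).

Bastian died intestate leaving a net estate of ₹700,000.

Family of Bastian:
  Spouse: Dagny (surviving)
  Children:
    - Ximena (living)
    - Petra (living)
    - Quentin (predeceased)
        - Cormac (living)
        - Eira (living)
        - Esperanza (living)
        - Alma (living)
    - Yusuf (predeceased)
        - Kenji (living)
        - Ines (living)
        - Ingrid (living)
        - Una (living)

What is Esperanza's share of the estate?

The spouse counts as an additional share at the children's level, so there are 5 primary shares of ₹140,000. Dagny takes one such share (₹140,000).
The children's combined portion (₹560,000) is divided into 4 shares of ₹140,000: Ximena and Petra each take ₹140,000; Quentin's ₹140,000 share passes to Quentin's issue; Yusuf's ₹140,000 share passes to Yusuf's issue.
Quentin's share (₹140,000) is divided into 4 shares of ₹35,000: Cormac, Eira, Esperanza, and Alma each take ₹35,000.
Yusuf's share (₹140,000) is divided into 4 shares of ₹35,000: Kenji, Ines, Ingrid, and Una each take ₹35,000.

Esperanza receives ₹35,000.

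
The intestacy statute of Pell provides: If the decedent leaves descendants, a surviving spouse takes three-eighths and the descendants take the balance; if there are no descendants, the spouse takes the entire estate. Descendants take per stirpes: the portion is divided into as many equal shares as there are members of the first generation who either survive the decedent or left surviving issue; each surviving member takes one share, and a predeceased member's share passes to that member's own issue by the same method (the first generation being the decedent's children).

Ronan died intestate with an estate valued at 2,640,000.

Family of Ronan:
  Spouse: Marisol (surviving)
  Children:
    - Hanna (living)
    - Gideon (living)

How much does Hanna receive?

Marisol takes three-eighths of 2,640,000 = 990,000. The remaining 1,650,000 passes to the descendants.
The descendants' portion (1,650,000) is divided into 2 shares of 825,000: Hanna and Gideon each take 825,000.

Hanna receives 825,000.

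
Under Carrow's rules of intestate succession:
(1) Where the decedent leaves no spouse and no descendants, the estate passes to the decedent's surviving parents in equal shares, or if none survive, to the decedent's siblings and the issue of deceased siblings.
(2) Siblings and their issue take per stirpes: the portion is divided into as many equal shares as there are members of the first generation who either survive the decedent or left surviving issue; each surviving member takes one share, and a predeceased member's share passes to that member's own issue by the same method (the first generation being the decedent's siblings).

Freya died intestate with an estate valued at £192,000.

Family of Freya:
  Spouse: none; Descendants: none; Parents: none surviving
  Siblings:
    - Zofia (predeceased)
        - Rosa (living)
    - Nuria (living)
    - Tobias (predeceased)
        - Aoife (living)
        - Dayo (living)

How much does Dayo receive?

The entire £192,000 passes to the siblings and their issue.
That amount (£192,000) is divided into 3 shares of £64,000: Nuria takes £64,000; Zofia's £64,000 share passes to Zofia's issue; Tobias's £64,000 share passes to Tobias's issue.
Zofia's share (£64,000) passes entirely to Rosa.
Tobias's share (£64,000) is divided into 2 shares of £32,000: Aoife and Dayo each take £32,000.

Dayo receives £32,000.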